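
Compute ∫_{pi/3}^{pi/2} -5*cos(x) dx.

-5 + 5*sqrt(3)/2

An antiderivative is F(x) = -5*sin(x).
Then F(pi/2) - F(pi/3) = (-5) - (-5*sqrt(3)/2) = -5 + 5*sqrt(3)/2.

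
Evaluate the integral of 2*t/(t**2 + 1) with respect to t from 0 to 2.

Let u = t**2 + 1, so du = 2*t dt. When t = 0, u = 1; when t = 2, u = 5.
The integral becomes ∫ 1/u du from 1 to 5, with antiderivative log(u).
Back in t: F(t) = log(t**2 + 1).
Then F(2) - F(0) = (log(5)) - (0) = log(5).

log(5)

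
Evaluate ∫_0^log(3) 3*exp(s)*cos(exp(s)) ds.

Let u = exp(s), so du = exp(s) ds. When s = 0, u = 1; when s = log(3), u = 3.
The integral becomes 3·∫ cos(u) du from 1 to 3, with antiderivative 3*sin(u).
Back in s: F(s) = 3*sin(exp(s)).
Then F(log(3)) - F(0) = (3*sin(3)) - (3*sin(1)) = -3*sin(1) + 3*sin(3).

-3*sin(1) + 3*sin(3)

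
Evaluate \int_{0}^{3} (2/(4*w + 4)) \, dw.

An antiderivative is F(w) = log(4*w + 4)/2.
Then F(3) - F(0) = (log(4)) - (log(2)) = log(2).

log(2)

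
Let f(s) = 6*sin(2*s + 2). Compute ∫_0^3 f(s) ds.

3*cos(2) - 3*cos(8)

Let u = 2*s + 2, so du = 2 ds. When s = 0, u = 2; when s = 3, u = 8.
The integral becomes 3·∫ sin(u) du from 2 to 8, with antiderivative -3*cos(u).
Back in s: F(s) = -3*cos(2*s + 2).
Then F(3) - F(0) = (-3*cos(8)) - (-3*cos(2)) = 3*cos(2) - 3*cos(8).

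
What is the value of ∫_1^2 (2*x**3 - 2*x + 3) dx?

15/2

By the power rule, an antiderivative is F(x) = x**4/2 - x**2 + 3*x.
Then F(2) - F(1) = (10) - (5/2) = 15/2.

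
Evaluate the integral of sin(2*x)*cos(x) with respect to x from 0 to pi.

Use the identity sin(2*x)cos(x) = [sin(3*x) + sin(x)]/2.
An antiderivative is F(x) = -cos(x)/2 - cos(3*x)/6.
Then F(pi) - F(0) = (2/3) - (-2/3) = 4/3.

4/3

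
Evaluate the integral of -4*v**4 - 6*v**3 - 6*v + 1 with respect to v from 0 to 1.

By the power rule, an antiderivative is F(v) = -4*v**5/5 - 3*v**4/2 - 3*v**2 + v.
Then F(1) - F(0) = (-43/10) - (0) = -43/10.

-43/10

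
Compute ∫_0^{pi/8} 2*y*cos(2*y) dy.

Integrate by parts once (u = y, dv = 2*cos(2*y) dy).
An antiderivative is F(y) = y*sin(2*y) + cos(2*y)/2.
Then F(pi/8) - F(0) = (sqrt(2)*(pi + 4)/16) - (1/2) = -1/2 + sqrt(2)*pi/16 + sqrt(2)/4.

-1/2 + sqrt(2)*pi/16 + sqrt(2)/4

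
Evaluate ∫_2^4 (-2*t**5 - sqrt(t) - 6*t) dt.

-4156/3 + 4*sqrt(2)/3

By the power rule, an antiderivative is F(t) = -t**6/3 - 2*t**(3/2)/3 - 3*t**2.
Then F(4) - F(2) = (-4256/3) - (-100/3 - 4*sqrt(2)/3) = -4156/3 + 4*sqrt(2)/3.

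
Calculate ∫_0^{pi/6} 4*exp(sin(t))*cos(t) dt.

Let u = sin(t), so du = cos(t) dt. When t = 0, u = 0; when t = pi/6, u = 1/2.
The integral becomes 4·∫ exp(u) du from 0 to 1/2, with antiderivative 4*exp(u).
Back in t: F(t) = 4*exp(sin(t)).
Then F(pi/6) - F(0) = (4*exp(1/2)) - (4) = -4 + 4*exp(1/2).

-4 + 4*exp(1/2)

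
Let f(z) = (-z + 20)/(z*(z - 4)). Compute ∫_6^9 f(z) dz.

-5*log(3) + log(2) + 4*log(5)

Factor the denominator: z**2 - 4*z = z(z - 4).
Partial fractions: (-z + 20)/(z*(z - 4)) = -5/z + 4/(z - 4).
An antiderivative is F(z) = -5*log(z) + 4*log(z - 4).
Then F(9) - F(6) = (-10*log(3) + 4*log(5)) - (-5*log(3) - log(2)) = -5*log(3) + log(2) + 4*log(5).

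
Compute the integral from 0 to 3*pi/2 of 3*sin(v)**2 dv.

9*pi/4

Use the identity sin^2(v) = (1 - cos(2*v))/2.
An antiderivative is F(v) = 3*v/2 - 3*sin(2*v)/4.
Then F(3*pi/2) - F(0) = (9*pi/4) - (0) = 9*pi/4.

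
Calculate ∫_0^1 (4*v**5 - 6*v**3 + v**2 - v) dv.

-1

By the power rule, an antiderivative is F(v) = 2*v**6/3 - 3*v**4/2 + v**3/3 - v**2/2.
Then F(1) - F(0) = (-1) - (0) = -1.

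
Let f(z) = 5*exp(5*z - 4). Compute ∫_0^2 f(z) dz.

-(1 - exp(10))*exp(-4)

Let u = 5*z - 4, so du = 5 dz. When z = 0, u = -4; when z = 2, u = 6.
The integral becomes ∫ exp(u) du from -4 to 6, with antiderivative exp(u).
Back in z: F(z) = exp(5*z - 4).
Then F(2) - F(0) = (exp(6)) - (exp(-4)) = -(1 - exp(10))*exp(-4).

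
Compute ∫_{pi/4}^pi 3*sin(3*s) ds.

1 - sqrt(2)/2

An antiderivative is F(s) = -cos(3*s).
Then F(pi) - F(pi/4) = (1) - (sqrt(2)/2) = 1 - sqrt(2)/2.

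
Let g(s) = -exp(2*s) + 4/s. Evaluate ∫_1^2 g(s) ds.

An antiderivative is F(s) = -exp(2*s)/2 + 4*log(s).
Then F(2) - F(1) = (-exp(4)/2 + log(16)) - (-exp(2)/2) = -exp(4)/2 + log(16) + exp(2)/2.

-exp(4)/2 + log(16) + exp(2)/2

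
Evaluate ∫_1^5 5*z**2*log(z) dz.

-620/9 + 625*log(5)/3

Integrate by parts once (u = ln z, dv = 5*z**2 dz).
An antiderivative is F(z) = 5*z**3*(3*log(z) - 1)/9.
Then F(5) - F(1) = (-625/9 + 625*log(5)/3) - (-5/9) = -620/9 + 625*log(5)/3.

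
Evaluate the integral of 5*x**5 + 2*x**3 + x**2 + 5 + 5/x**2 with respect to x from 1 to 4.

14319/4

By the power rule, an antiderivative is F(x) = 5*x**6/6 + x**4/2 + x**3/3 + 5*x - 5/x.
Then F(4) - F(1) = (42977/12) - (5/3) = 14319/4.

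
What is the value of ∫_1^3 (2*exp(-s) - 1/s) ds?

-log(3) - 2*exp(-3) + 2*exp(-1)

An antiderivative is F(s) = -log(s) - 2*exp(-s).
Then F(3) - F(1) = (-log(3) - 2*exp(-3)) - (-2*exp(-1)) = -log(3) - 2*exp(-3) + 2*exp(-1).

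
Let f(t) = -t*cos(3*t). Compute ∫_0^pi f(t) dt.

2/9

Integrate by parts once (u = t, dv = -cos(3*t) dt).
An antiderivative is F(t) = -t*sin(3*t)/3 - cos(3*t)/9.
Then F(pi) - F(0) = (1/9) - (-1/9) = 2/9.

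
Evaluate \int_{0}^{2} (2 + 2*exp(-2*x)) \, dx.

5 - exp(-4)

An antiderivative is F(x) = 2*x - exp(-2*x).
Then F(2) - F(0) = (4 - exp(-4)) - (-1) = 5 - exp(-4).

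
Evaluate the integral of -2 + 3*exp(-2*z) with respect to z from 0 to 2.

-5/2 - 3*exp(-4)/2

An antiderivative is F(z) = -2*z - 3*exp(-2*z)/2.
Then F(2) - F(0) = (-4 - 3*exp(-4)/2) - (-3/2) = -5/2 - 3*exp(-4)/2.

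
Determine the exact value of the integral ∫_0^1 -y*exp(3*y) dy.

Integrate by parts once (u = y, dv = -exp(3*y) dy).
An antiderivative is F(y) = (-3*y + 1)*exp(3*y)/9.
Then F(1) - F(0) = (-2*exp(3)/9) - (1/9) = -2*exp(3)/9 - 1/9.

-2*exp(3)/9 - 1/9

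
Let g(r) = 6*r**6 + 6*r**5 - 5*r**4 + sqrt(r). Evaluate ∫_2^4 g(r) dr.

356560/21 - 4*sqrt(2)/3

By the power rule, an antiderivative is F(r) = 6*r**7/7 + r**6 - r**5 + 2*r**(3/2)/3.
Then F(4) - F(2) = (359536/21) - (4*sqrt(2)/3 + 992/7) = 356560/21 - 4*sqrt(2)/3.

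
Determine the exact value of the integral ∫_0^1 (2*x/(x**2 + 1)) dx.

Let u = x**2 + 1, so du = 2*x dx. When x = 0, u = 1; when x = 1, u = 2.
The integral becomes ∫ 1/u du from 1 to 2, with antiderivative log(u).
Back in x: F(x) = log(x**2 + 1).
Then F(1) - F(0) = (log(2)) - (0) = log(2).

log(2)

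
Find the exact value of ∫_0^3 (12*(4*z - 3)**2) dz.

Let u = 4*z - 3, so du = 4 dz. When z = 0, u = -3; when z = 3, u = 9.
The integral becomes 3·∫ u**2 du from -3 to 9, with antiderivative u**3.
Back in z: F(z) = (4*z - 3)**3.
Then F(3) - F(0) = (729) - (-27) = 756.

756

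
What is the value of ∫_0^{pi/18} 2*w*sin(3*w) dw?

Integrate by parts once (u = w, dv = 2*sin(3*w) dw).
An antiderivative is F(w) = -2*w*cos(3*w)/3 + 2*sin(3*w)/9.
Then F(pi/18) - F(0) = (-sqrt(3)*pi/54 + 1/9) - (0) = -sqrt(3)*pi/54 + 1/9.

-sqrt(3)*pi/54 + 1/9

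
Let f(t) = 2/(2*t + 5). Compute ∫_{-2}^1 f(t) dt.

An antiderivative is F(t) = log(2*t + 5).
Then F(1) - F(-2) = (log(7)) - (0) = log(7).

log(7)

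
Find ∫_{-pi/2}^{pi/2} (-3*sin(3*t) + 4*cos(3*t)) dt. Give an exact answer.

-8/3

An antiderivative is F(t) = 4*sin(3*t)/3 + cos(3*t).
Then F(pi/2) - F(-pi/2) = (-4/3) - (4/3) = -8/3.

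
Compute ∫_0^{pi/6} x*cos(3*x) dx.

-1/9 + pi/18

Integrate by parts once (u = x, dv = cos(3*x) dx).
An antiderivative is F(x) = x*sin(3*x)/3 + cos(3*x)/9.
Then F(pi/6) - F(0) = (pi/18) - (1/9) = -1/9 + pi/18.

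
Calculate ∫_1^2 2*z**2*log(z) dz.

Integrate by parts once (u = ln z, dv = 2*z**2 dz).
An antiderivative is F(z) = 2*z**3*(3*log(z) - 1)/9.
Then F(2) - F(1) = (-16/9 + 16*log(2)/3) - (-2/9) = -14/9 + 16*log(2)/3.

-14/9 + 16*log(2)/3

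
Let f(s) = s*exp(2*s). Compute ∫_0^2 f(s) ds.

1/4 + 3*exp(4)/4

Integrate by parts once (u = s, dv = exp(2*s) ds).
An antiderivative is F(s) = (2*s - 1)*exp(2*s)/4.
Then F(2) - F(0) = (3*exp(4)/4) - (-1/4) = 1/4 + 3*exp(4)/4.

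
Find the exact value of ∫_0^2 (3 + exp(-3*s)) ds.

An antiderivative is F(s) = 3*s - exp(-3*s)/3.
Then F(2) - F(0) = (6 - exp(-6)/3) - (-1/3) = 19/3 - exp(-6)/3.

19/3 - exp(-6)/3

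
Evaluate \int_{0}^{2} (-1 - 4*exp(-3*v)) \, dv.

An antiderivative is F(v) = -v + 4*exp(-3*v)/3.
Then F(2) - F(0) = (-2 + 4*exp(-6)/3) - (4/3) = -10/3 + 4*exp(-6)/3.

-10/3 + 4*exp(-6)/3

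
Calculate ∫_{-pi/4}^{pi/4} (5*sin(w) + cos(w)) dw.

sqrt(2)

An antiderivative is F(w) = sin(w) - 5*cos(w).
Then F(pi/4) - F(-pi/4) = (-2*sqrt(2)) - (-3*sqrt(2)) = sqrt(2).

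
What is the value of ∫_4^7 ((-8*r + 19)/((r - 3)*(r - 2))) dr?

-7*log(2) - 3*log(5)

Factor the denominator: r**2 - 5*r + 6 = (r - 2)(r - 3).
Partial fractions: (-8*r + 19)/((r - 3)*(r - 2)) = -3/(r - 2) - 5/(r - 3).
An antiderivative is F(r) = -5*log(r - 3) - 3*log(r - 2).
Then F(7) - F(4) = (-10*log(2) - 3*log(5)) - (-log(8)) = -7*log(2) - 3*log(5).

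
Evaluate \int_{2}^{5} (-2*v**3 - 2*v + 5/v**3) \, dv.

-12999/40

By the power rule, an antiderivative is F(v) = -v**4/2 - v**2 - 5/(2*v**2).
Then F(5) - F(2) = (-1688/5) - (-101/8) = -12999/40.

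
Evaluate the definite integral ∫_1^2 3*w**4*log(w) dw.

Integrate by parts once (u = ln w, dv = 3*w**4 dw).
An antiderivative is F(w) = 3*w**5*(5*log(w) - 1)/25.
Then F(2) - F(1) = (-96/25 + 96*log(2)/5) - (-3/25) = -93/25 + 96*log(2)/5.

-93/25 + 96*log(2)/5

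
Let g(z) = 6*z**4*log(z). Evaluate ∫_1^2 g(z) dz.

Integrate by parts once (u = ln z, dv = 6*z**4 dz).
An antiderivative is F(z) = 6*z**5*(5*log(z) - 1)/25.
Then F(2) - F(1) = (-192/25 + 192*log(2)/5) - (-6/25) = -186/25 + 192*log(2)/5.

-186/25 + 192*log(2)/5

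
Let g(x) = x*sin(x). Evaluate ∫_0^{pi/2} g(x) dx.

1

Integrate by parts once (u = x, dv = sin(x) dx).
An antiderivative is F(x) = -x*cos(x) + sin(x).
Then F(pi/2) - F(0) = (1) - (0) = 1.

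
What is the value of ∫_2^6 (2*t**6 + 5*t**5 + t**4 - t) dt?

12631984/105

By the power rule, an antiderivative is F(t) = 2*t**7/7 + 5*t**6/6 + t**5/5 - t**2/2.
Then F(6) - F(2) = (4213962/35) - (9902/105) = 12631984/105.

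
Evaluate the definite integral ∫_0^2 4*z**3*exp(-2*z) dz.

Integrate by parts 3 times (u = z^3, dv = 4*exp(-2*z) dz).
An antiderivative is F(z) = (-4*z**3 - 6*z**2 - 6*z - 3)*exp(-2*z)/2.
Then F(2) - F(0) = (-71*exp(-4)/2) - (-3/2) = 3/2 - 71*exp(-4)/2.

3/2 - 71*exp(-4)/2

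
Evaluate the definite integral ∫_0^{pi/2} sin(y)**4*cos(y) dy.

1/5

Let u = sin(y), so du = cos(y) dy. When y = 0, u = 0; when y = pi/2, u = 1.
The integral becomes ∫ u**4 du from 0 to 1, with antiderivative u**5/5.
Back in y: F(y) = sin(y)**5/5.
Then F(pi/2) - F(0) = (1/5) - (0) = 1/5.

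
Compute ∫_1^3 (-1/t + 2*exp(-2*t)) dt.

An antiderivative is F(t) = -log(t) - exp(-2*t).
Then F(3) - F(1) = (-log(3) - exp(-6)) - (-exp(-2)) = -log(3) - exp(-6) + exp(-2).

-log(3) - exp(-6) + exp(-2)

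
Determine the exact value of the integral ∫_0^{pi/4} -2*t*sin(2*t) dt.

Integrate by parts once (u = t, dv = -2*sin(2*t) dt).
An antiderivative is F(t) = t*cos(2*t) - sin(2*t)/2.
Then F(pi/4) - F(0) = (-1/2) - (0) = -1/2.

-1/2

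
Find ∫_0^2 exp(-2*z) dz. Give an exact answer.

An antiderivative is F(z) = -exp(-2*z)/2.
Then F(2) - F(0) = (-exp(-4)/2) - (-1/2) = -(1 - exp(4))*exp(-4)/2.

-(1 - exp(4))*exp(-4)/2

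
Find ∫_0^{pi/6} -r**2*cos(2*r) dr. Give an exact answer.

-pi/24 - sqrt(3)*pi**2/144 + sqrt(3)/8

Integrate by parts twice (u = r^2, dv = -cos(2*r) dr).
An antiderivative is F(r) = -r**2*sin(2*r)/2 - r*cos(2*r)/2 + sin(2*r)/4.
Then F(pi/6) - F(0) = (-pi/24 - sqrt(3)*pi**2/144 + sqrt(3)/8) - (0) = -pi/24 - sqrt(3)*pi**2/144 + sqrt(3)/8.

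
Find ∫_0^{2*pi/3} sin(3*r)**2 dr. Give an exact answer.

pi/3

Use the identity sin^2(3*r) = (1 - cos(6*r))/2.
An antiderivative is F(r) = r/2 - sin(6*r)/12.
Then F(2*pi/3) - F(0) = (pi/3) - (0) = pi/3.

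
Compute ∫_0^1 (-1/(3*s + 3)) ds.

-log(6)/3 + log(3)/3

An antiderivative is F(s) = -log(3*s + 3)/3.
Then F(1) - F(0) = (-log(6)/3) - (-log(3)/3) = -log(6)/3 + log(3)/3.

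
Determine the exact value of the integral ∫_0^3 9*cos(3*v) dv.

3*sin(9)

Let u = 3*v, so du = 3 dv. When v = 0, u = 0; when v = 3, u = 9.
The integral becomes 3·∫ cos(u) du from 0 to 9, with antiderivative 3*sin(u).
Back in v: F(v) = 3*sin(3*v).
Then F(3) - F(0) = (3*sin(9)) - (0) = 3*sin(9).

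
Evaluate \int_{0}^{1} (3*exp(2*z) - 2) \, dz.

An antiderivative is F(z) = 3*exp(2*z)/2 - 2*z.
Then F(1) - F(0) = (-2 + 3*exp(2)/2) - (3/2) = -7/2 + 3*exp(2)/2.

-7/2 + 3*exp(2)/2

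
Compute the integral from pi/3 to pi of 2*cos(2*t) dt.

-sqrt(3)/2

An antiderivative is F(t) = sin(2*t).
Then F(pi) - F(pi/3) = (0) - (sqrt(3)/2) = -sqrt(3)/2.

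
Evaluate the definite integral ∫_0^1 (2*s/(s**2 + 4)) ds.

Let u = s**2 + 4, so du = 2*s ds. When s = 0, u = 4; when s = 1, u = 5.
The integral becomes ∫ 1/u du from 4 to 5, with antiderivative log(u).
Back in s: F(s) = log(s**2 + 4).
Then F(1) - F(0) = (log(5)) - (log(4)) = log(5/4).

log(5/4)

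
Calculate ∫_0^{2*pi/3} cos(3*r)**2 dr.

Use the identity cos^2(3*r) = (1 + cos(6*r))/2.
An antiderivative is F(r) = r/2 + sin(6*r)/12.
Then F(2*pi/3) - F(0) = (pi/3) - (0) = pi/3.

pi/3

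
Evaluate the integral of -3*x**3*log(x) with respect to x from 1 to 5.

Integrate by parts once (u = ln x, dv = -3*x**3 dx).
An antiderivative is F(x) = -3*x**4*(4*log(x) - 1)/16.
Then F(5) - F(1) = (1875/16 - 1875*log(5)/4) - (3/16) = 117 - 1875*log(5)/4.

117 - 1875*log(5)/4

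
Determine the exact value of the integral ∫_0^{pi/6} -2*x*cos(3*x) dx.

2/9 - pi/9

Integrate by parts once (u = x, dv = -2*cos(3*x) dx).
An antiderivative is F(x) = -2*x*sin(3*x)/3 - 2*cos(3*x)/9.
Then F(pi/6) - F(0) = (-pi/9) - (-2/9) = 2/9 - pi/9.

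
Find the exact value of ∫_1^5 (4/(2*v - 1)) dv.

An antiderivative is F(v) = 2*log(2*v - 1).
Then F(5) - F(1) = (log(81)) - (0) = log(81).

log(81)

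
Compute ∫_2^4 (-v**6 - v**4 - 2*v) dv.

-88644/35

By the power rule, an antiderivative is F(v) = -v**7/7 - v**5/5 - v**2.
Then F(4) - F(2) = (-89648/35) - (-1004/35) = -88644/35.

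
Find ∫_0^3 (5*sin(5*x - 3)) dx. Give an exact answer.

Let u = 5*x - 3, so du = 5 dx. When x = 0, u = -3; when x = 3, u = 12.
The integral becomes ∫ sin(u) du from -3 to 12, with antiderivative -cos(u).
Back in x: F(x) = -cos(5*x - 3).
Then F(3) - F(0) = (-cos(12)) - (-cos(3)) = cos(3) - cos(12).

cos(3) - cos(12)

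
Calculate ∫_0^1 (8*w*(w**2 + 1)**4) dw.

Let u = w**2 + 1, so du = 2*w dw. When w = 0, u = 1; when w = 1, u = 2.
The integral becomes 4·∫ u**4 du from 1 to 2, with antiderivative 4*u**5/5.
Back in w: F(w) = 4*(w**2 + 1)**5/5.
Then F(1) - F(0) = (128/5) - (4/5) = 124/5.

124/5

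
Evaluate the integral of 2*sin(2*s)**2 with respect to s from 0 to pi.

Use the identity sin^2(2*s) = (1 - cos(4*s))/2.
An antiderivative is F(s) = s - sin(4*s)/4.
Then F(pi) - F(0) = (pi) - (0) = pi.

pi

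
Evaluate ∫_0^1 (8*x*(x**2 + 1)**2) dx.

28/3

Let u = x**2 + 1, so du = 2*x dx. When x = 0, u = 1; when x = 1, u = 2.
The integral becomes 4·∫ u**2 du from 1 to 2, with antiderivative 4*u**3/3.
Back in x: F(x) = 4*(x**2 + 1)**3/3.
Then F(1) - F(0) = (32/3) - (4/3) = 28/3.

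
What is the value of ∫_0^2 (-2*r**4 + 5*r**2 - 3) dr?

-82/15

By the power rule, an antiderivative is F(r) = -2*r**5/5 + 5*r**3/3 - 3*r.
Then F(2) - F(0) = (-82/15) - (0) = -82/15.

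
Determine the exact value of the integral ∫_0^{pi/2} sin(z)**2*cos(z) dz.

Let u = sin(z), so du = cos(z) dz. When z = 0, u = 0; when z = pi/2, u = 1.
The integral becomes ∫ u**2 du from 0 to 1, with antiderivative u**3/3.
Back in z: F(z) = sin(z)**3/3.
Then F(pi/2) - F(0) = (1/3) - (0) = 1/3.

1/3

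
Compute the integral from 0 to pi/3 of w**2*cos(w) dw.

Integrate by parts twice (u = w^2, dv = cos(w) dw).
An antiderivative is F(w) = w**2*sin(w) + 2*w*cos(w) - 2*sin(w).
Then F(pi/3) - F(0) = (-sqrt(3) + sqrt(3)*pi**2/18 + pi/3) - (0) = -sqrt(3) + sqrt(3)*pi**2/18 + pi/3.

-sqrt(3) + sqrt(3)*pi**2/18 + pi/3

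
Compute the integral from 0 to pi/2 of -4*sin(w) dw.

An antiderivative is F(w) = 4*cos(w).
Then F(pi/2) - F(0) = (0) - (4) = -4.

-4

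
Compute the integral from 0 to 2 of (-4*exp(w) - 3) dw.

An antiderivative is F(w) = -3*w - 4*exp(w).
Then F(2) - F(0) = (-4*exp(2) - 6) - (-4) = -4*exp(2) - 2.

-4*exp(2) - 2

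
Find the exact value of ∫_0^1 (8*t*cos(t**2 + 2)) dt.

Let u = t**2 + 2, so du = 2*t dt. When t = 0, u = 2; when t = 1, u = 3.
The integral becomes 4·∫ cos(u) du from 2 to 3, with antiderivative 4*sin(u).
Back in t: F(t) = 4*sin(t**2 + 2).
Then F(1) - F(0) = (4*sin(3)) - (4*sin(2)) = -4*sin(2) + 4*sin(3).

-4*sin(2) + 4*sin(3)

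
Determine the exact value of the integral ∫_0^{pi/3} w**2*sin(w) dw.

-1 - pi**2/18 + sqrt(3)*pi/3

Integrate by parts twice (u = w^2, dv = sin(w) dw).
An antiderivative is F(w) = -w**2*cos(w) + 2*w*sin(w) + 2*cos(w).
Then F(pi/3) - F(0) = (-pi**2/18 + 1 + sqrt(3)*pi/3) - (2) = -1 - pi**2/18 + sqrt(3)*pi/3.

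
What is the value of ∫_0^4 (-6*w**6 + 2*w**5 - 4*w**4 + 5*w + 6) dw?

-1410496/105

By the power rule, an antiderivative is F(w) = -6*w**7/7 + w**6/3 - 4*w**5/5 + 5*w**2/2 + 6*w.
Then F(4) - F(0) = (-1410496/105) - (0) = -1410496/105.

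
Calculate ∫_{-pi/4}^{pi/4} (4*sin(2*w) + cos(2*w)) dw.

An antiderivative is F(w) = sin(2*w)/2 - 2*cos(2*w).
Then F(pi/4) - F(-pi/4) = (1/2) - (-1/2) = 1.

1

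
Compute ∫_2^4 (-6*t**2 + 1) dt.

By the power rule, an antiderivative is F(t) = -2*t**3 + t.
Then F(4) - F(2) = (-124) - (-14) = -110.

-110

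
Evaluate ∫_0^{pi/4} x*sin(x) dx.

Integrate by parts once (u = x, dv = sin(x) dx).
An antiderivative is F(x) = -x*cos(x) + sin(x).
Then F(pi/4) - F(0) = (sqrt(2)*(4 - pi)/8) - (0) = sqrt(2)*(4 - pi)/8.

sqrt(2)*(4 - pi)/8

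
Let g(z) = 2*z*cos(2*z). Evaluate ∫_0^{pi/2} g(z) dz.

-1

Integrate by parts once (u = z, dv = 2*cos(2*z) dz).
An antiderivative is F(z) = z*sin(2*z) + cos(2*z)/2.
Then F(pi/2) - F(0) = (-1/2) - (1/2) = -1.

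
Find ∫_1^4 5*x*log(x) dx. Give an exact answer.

Integrate by parts once (u = ln x, dv = 5*x dx).
An antiderivative is F(x) = 5*x**2*(2*log(x) - 1)/4.
Then F(4) - F(1) = (-20 + 80*log(2)) - (-5/4) = -75/4 + 80*log(2).

-75/4 + 80*log(2)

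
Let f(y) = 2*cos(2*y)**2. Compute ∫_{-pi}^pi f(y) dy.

2*pi

Use the identity cos^2(2*y) = (1 + cos(4*y))/2.
An antiderivative is F(y) = y + sin(4*y)/4.
Then F(pi) - F(-pi) = (pi) - (-pi) = 2*pi.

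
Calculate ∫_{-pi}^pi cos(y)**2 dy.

Use the identity cos^2(y) = (1 + cos(2*y))/2.
An antiderivative is F(y) = y/2 + sin(2*y)/4.
Then F(pi) - F(-pi) = (pi/2) - (-pi/2) = pi.

pi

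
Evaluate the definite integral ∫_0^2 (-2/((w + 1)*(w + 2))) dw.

log(4/9)

Factor the denominator: w**2 + 3*w + 2 = (w + 2)(w + 1).
Partial fractions: -2/((w + 1)*(w + 2)) = 2/(w + 2) - 2/(w + 1).
An antiderivative is F(w) = -2*log(w + 1) + 2*log(w + 2).
Then F(2) - F(0) = (log(16/9)) - (log(4)) = log(4/9).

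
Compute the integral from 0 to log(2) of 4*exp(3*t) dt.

Let u = exp(t), so du = exp(t) dt. When t = 0, u = 1; when t = log(2), u = 2.
The integral becomes 4·∫ u**2 du from 1 to 2, with antiderivative 4*u**3/3.
Back in t: F(t) = 4*exp(3*t)/3.
Then F(log(2)) - F(0) = (32/3) - (4/3) = 28/3.

28/3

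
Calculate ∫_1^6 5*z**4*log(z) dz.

-1555 + 7776*log(2) + 7776*log(3)

Integrate by parts once (u = ln z, dv = 5*z**4 dz).
An antiderivative is F(z) = z**5*(5*log(z) - 1)/5.
Then F(6) - F(1) = (-7776/5 + 7776*log(2) + 7776*log(3)) - (-1/5) = -1555 + 7776*log(2) + 7776*log(3).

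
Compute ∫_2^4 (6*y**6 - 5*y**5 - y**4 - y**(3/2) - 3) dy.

By the power rule, an antiderivative is F(y) = 6*y**7/7 - 5*y**6/6 - 2*y**(5/2)/5 - y**5/5 - 3*y.
Then F(4) - F(2) = (1092052/105) - (4618/105 - 8*sqrt(2)/5) = 8*sqrt(2)/5 + 362478/35.

8*sqrt(2)/5 + 362478/35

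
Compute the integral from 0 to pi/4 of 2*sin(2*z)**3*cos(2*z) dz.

Let u = sin(2*z), so du = 2*cos(2*z) dz. When z = 0, u = 0; when z = pi/4, u = 1.
The integral becomes ∫ u**3 du from 0 to 1, with antiderivative u**4/4.
Back in z: F(z) = sin(2*z)**4/4.
Then F(pi/4) - F(0) = (1/4) - (0) = 1/4.

1/4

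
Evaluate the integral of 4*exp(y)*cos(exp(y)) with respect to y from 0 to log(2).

Let u = exp(y), so du = exp(y) dy. When y = 0, u = 1; when y = log(2), u = 2.
The integral becomes 4·∫ cos(u) du from 1 to 2, with antiderivative 4*sin(u).
Back in y: F(y) = 4*sin(exp(y)).
Then F(log(2)) - F(0) = (4*sin(2)) - (4*sin(1)) = -4*sin(1) + 4*sin(2).

-4*sin(1) + 4*sin(2)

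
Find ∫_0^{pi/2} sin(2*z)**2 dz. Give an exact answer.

Use the identity sin^2(2*z) = (1 - cos(4*z))/2.
An antiderivative is F(z) = z/2 - sin(4*z)/8.
Then F(pi/2) - F(0) = (pi/4) - (0) = pi/4.

pi/4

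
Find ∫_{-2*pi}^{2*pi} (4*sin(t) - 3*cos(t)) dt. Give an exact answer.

0

An antiderivative is F(t) = -3*sin(t) - 4*cos(t).
Then F(2*pi) - F(-2*pi) = (-4) - (-4) = 0.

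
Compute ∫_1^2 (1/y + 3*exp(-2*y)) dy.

-3*exp(-4)/2 + 3*exp(-2)/2 + log(2)

An antiderivative is F(y) = log(y) - 3*exp(-2*y)/2.
Then F(2) - F(1) = (-3*exp(-4)/2 + log(2)) - (-3*exp(-2)/2) = -3*exp(-4)/2 + 3*exp(-2)/2 + log(2).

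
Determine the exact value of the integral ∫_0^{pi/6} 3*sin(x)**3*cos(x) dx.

3/64

Let u = sin(x), so du = cos(x) dx. When x = 0, u = 0; when x = pi/6, u = 1/2.
The integral becomes 3·∫ u**3 du from 0 to 1/2, with antiderivative 3*u**4/4.
Back in x: F(x) = 3*sin(x)**4/4.
Then F(pi/6) - F(0) = (3/64) - (0) = 3/64.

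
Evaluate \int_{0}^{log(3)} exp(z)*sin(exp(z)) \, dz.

cos(1) - cos(3)

Let u = exp(z), so du = exp(z) dz. When z = 0, u = 1; when z = log(3), u = 3.
The integral becomes ∫ sin(u) du from 1 to 3, with antiderivative -cos(u).
Back in z: F(z) = -cos(exp(z)).
Then F(log(3)) - F(0) = (-cos(3)) - (-cos(1)) = cos(1) - cos(3).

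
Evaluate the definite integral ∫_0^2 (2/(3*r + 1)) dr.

2*log(7)/3

An antiderivative is F(r) = 2*log(3*r + 1)/3.
Then F(2) - F(0) = (2*log(7)/3) - (0) = 2*log(7)/3.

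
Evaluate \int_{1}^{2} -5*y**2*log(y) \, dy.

Integrate by parts once (u = ln y, dv = -5*y**2 dy).
An antiderivative is F(y) = -5*y**3*(3*log(y) - 1)/9.
Then F(2) - F(1) = (40/9 - 40*log(2)/3) - (5/9) = 35/9 - 40*log(2)/3.

35/9 - 40*log(2)/3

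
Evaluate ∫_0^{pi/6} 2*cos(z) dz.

1

An antiderivative is F(z) = 2*sin(z).
Then F(pi/6) - F(0) = (1) - (0) = 1.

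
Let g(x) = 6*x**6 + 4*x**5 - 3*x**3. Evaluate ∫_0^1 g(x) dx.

By the power rule, an antiderivative is F(x) = 6*x**7/7 + 2*x**6/3 - 3*x**4/4.
Then F(1) - F(0) = (65/84) - (0) = 65/84.

65/84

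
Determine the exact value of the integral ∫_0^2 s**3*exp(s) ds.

Integrate by parts 3 times (u = s^3, dv = exp(s) ds).
An antiderivative is F(s) = (s**3 - 3*s**2 + 6*s - 6)*exp(s).
Then F(2) - F(0) = (2*exp(2)) - (-6) = 6 + 2*exp(2).

6 + 2*exp(2)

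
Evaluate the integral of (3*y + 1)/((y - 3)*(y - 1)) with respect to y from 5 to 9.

Factor the denominator: y**2 - 4*y + 3 = (y - 1)(y - 3).
Partial fractions: (3*y + 1)/((y - 3)*(y - 1)) = -2/(y - 1) + 5/(y - 3).
An antiderivative is F(y) = 5*log(y - 3) - 2*log(y - 1).
Then F(9) - F(5) = (-log(2) + 5*log(3)) - (log(2)) = -2*log(2) + 5*log(3).

-2*log(2) + 5*log(3)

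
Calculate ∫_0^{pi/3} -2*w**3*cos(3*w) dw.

-8/27 + 2*pi**2/27

Integrate by parts 3 times (u = w^3, dv = -2*cos(3*w) dw).
An antiderivative is F(w) = -2*w**3*sin(3*w)/3 - 2*w**2*cos(3*w)/3 + 4*w*sin(3*w)/9 + 4*cos(3*w)/27.
Then F(pi/3) - F(0) = (-4/27 + 2*pi**2/27) - (4/27) = -8/27 + 2*pi**2/27.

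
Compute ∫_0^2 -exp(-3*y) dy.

An antiderivative is F(y) = exp(-3*y)/3.
Then F(2) - F(0) = (exp(-6)/3) - (1/3) = (1 - exp(6))*exp(-6)/3.

(1 - exp(6))*exp(-6)/3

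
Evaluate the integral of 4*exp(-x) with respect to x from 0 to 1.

4 - 4*exp(-1)

An antiderivative is F(x) = -4*exp(-x).
Then F(1) - F(0) = (-4*exp(-1)) - (-4) = 4 - 4*exp(-1).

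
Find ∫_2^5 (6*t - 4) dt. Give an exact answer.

51

By the power rule, an antiderivative is F(t) = 3*t**2 - 4*t.
Then F(5) - F(2) = (55) - (4) = 51.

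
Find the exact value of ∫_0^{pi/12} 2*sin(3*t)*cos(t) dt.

5/8 - sqrt(3)/4

Use the identity sin(3*t)cos(t) = [sin(4*t) + sin(2*t)]/2.
An antiderivative is F(t) = -cos(2*t)/2 - cos(4*t)/4.
Then F(pi/12) - F(0) = (-sqrt(3)/4 - 1/8) - (-3/4) = 5/8 - sqrt(3)/4.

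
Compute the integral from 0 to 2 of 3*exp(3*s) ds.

-1 + exp(6)

An antiderivative is F(s) = exp(3*s).
Then F(2) - F(0) = (exp(6)) - (1) = -1 + exp(6).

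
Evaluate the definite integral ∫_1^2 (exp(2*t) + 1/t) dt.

-exp(2)/2 + log(2) + exp(4)/2

An antiderivative is F(t) = exp(2*t)/2 + log(t).
Then F(2) - F(1) = (log(2) + exp(4)/2) - (exp(2)/2) = -exp(2)/2 + log(2) + exp(4)/2.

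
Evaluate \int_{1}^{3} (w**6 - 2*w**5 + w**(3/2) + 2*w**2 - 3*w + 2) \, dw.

By the power rule, an antiderivative is F(w) = w**7/7 - w**6/3 + 2*w**(5/2)/5 + 2*w**3/3 - 3*w**2/2 + 2*w.
Then F(3) - F(1) = (18*sqrt(3)/5 + 1119/14) - (289/210) = 18*sqrt(3)/5 + 8248/105.

18*sqrt(3)/5 + 8248/105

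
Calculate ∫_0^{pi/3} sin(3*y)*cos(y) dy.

Use the identity sin(3*y)cos(y) = [sin(4*y) + sin(2*y)]/2.
An antiderivative is F(y) = -cos(2*y)/4 - cos(4*y)/8.
Then F(pi/3) - F(0) = (3/16) - (-3/8) = 9/16.

9/16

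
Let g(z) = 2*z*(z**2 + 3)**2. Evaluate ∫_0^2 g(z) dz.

Let u = z**2 + 3, so du = 2*z dz. When z = 0, u = 3; when z = 2, u = 7.
The integral becomes ∫ u**2 du from 3 to 7, with antiderivative u**3/3.
Back in z: F(z) = (z**2 + 3)**3/3.
Then F(2) - F(0) = (343/3) - (9) = 316/3.

316/3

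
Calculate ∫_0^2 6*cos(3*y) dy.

2*sin(6)

Let u = 3*y, so du = 3 dy. When y = 0, u = 0; when y = 2, u = 6.
The integral becomes 2·∫ cos(u) du from 0 to 6, with antiderivative 2*sin(u).
Back in y: F(y) = 2*sin(3*y).
Then F(2) - F(0) = (2*sin(6)) - (0) = 2*sin(6).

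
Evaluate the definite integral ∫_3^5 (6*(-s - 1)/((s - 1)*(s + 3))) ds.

-9*log(2) + 3*log(3)

Factor the denominator: s**2 + 2*s - 3 = (s + 3)(s - 1).
Partial fractions: 6*(-s - 1)/((s - 1)*(s + 3)) = -3/(s + 3) - 3/(s - 1).
An antiderivative is F(s) = -3*log(s - 1) - 3*log(s + 3).
Then F(5) - F(3) = (-15*log(2)) - (-6*log(2) - 3*log(3)) = -9*log(2) + 3*log(3).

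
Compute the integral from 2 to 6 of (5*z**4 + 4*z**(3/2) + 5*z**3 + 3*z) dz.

-32*sqrt(2)/5 + 288*sqrt(6)/5 + 9392

By the power rule, an antiderivative is F(z) = 8*z**(5/2)/5 + z**5 + 5*z**4/4 + 3*z**2/2.
Then F(6) - F(2) = (288*sqrt(6)/5 + 9450) - (32*sqrt(2)/5 + 58) = -32*sqrt(2)/5 + 288*sqrt(6)/5 + 9392.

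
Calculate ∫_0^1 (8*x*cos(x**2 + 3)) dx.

4*sin(4) - 4*sin(3)

Let u = x**2 + 3, so du = 2*x dx. When x = 0, u = 3; when x = 1, u = 4.
The integral becomes 4·∫ cos(u) du from 3 to 4, with antiderivative 4*sin(u).
Back in x: F(x) = 4*sin(x**2 + 3).
Then F(1) - F(0) = (4*sin(4)) - (4*sin(3)) = 4*sin(4) - 4*sin(3).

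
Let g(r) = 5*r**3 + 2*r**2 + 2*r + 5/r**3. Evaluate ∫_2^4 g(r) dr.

By the power rule, an antiderivative is F(r) = 5*r**4/4 + 2*r**3/3 + r**2 - 5/(2*r**2).
Then F(4) - F(2) = (36337/96) - (689/24) = 33581/96.

33581/96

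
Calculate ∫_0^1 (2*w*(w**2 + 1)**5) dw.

Let u = w**2 + 1, so du = 2*w dw. When w = 0, u = 1; when w = 1, u = 2.
The integral becomes ∫ u**5 du from 1 to 2, with antiderivative u**6/6.
Back in w: F(w) = (w**2 + 1)**6/6.
Then F(1) - F(0) = (32/3) - (1/6) = 21/2.

21/2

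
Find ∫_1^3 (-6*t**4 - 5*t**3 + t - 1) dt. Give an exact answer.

-1942/5

By the power rule, an antiderivative is F(t) = -6*t**5/5 - 5*t**4/4 + t**2/2 - t.
Then F(3) - F(1) = (-7827/20) - (-59/20) = -1942/5.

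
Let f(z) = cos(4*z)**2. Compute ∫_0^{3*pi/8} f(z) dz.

Use the identity cos^2(4*z) = (1 + cos(8*z))/2.
An antiderivative is F(z) = z/2 + sin(8*z)/16.
Then F(3*pi/8) - F(0) = (3*pi/16) - (0) = 3*pi/16.

3*pi/16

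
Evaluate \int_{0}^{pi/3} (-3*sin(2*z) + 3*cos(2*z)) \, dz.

-9/4 + 3*sqrt(3)/4

An antiderivative is F(z) = 3*sin(2*z)/2 + 3*cos(2*z)/2.
Then F(pi/3) - F(0) = (-3/4 + 3*sqrt(3)/4) - (3/2) = -9/4 + 3*sqrt(3)/4.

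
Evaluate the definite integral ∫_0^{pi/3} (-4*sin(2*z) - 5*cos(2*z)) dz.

An antiderivative is F(z) = -5*sin(2*z)/2 + 2*cos(2*z).
Then F(pi/3) - F(0) = (-5*sqrt(3)/4 - 1) - (2) = -3 - 5*sqrt(3)/4.

-3 - 5*sqrt(3)/4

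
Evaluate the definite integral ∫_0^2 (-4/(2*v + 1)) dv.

-log(25)

An antiderivative is F(v) = -2*log(2*v + 1).
Then F(2) - F(0) = (-log(25)) - (0) = -log(25).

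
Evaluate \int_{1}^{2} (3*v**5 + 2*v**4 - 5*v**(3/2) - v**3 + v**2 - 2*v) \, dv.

2489/60 - 8*sqrt(2)

By the power rule, an antiderivative is F(v) = v**6/2 - 2*v**(5/2) + 2*v**5/5 - v**4/4 + v**3/3 - v**2.
Then F(2) - F(1) = (592/15 - 8*sqrt(2)) - (-121/60) = 2489/60 - 8*sqrt(2).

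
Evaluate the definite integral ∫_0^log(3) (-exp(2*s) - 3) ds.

-4 - log(27)

An antiderivative is F(s) = -exp(2*s)/2 - 3*s.
Then F(log(3)) - F(0) = (-9/2 - log(27)) - (-1/2) = -4 - log(27).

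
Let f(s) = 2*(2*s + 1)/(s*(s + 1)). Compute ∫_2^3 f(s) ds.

Factor the denominator: s**2 + s = (s + 1)s.
Partial fractions: 2*(2*s + 1)/(s*(s + 1)) = 2/(s + 1) + 2/s.
An antiderivative is F(s) = 2*log(s) + 2*log(s + 1).
Then F(3) - F(2) = (2*log(3) + 4*log(2)) - (log(36)) = log(4).

log(4)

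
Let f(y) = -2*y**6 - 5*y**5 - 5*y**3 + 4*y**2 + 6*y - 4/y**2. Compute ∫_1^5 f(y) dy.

-3768136/105

By the power rule, an antiderivative is F(y) = -2*y**7/7 - 5*y**6/6 - 5*y**4/4 + 4*y**3/3 + 3*y**2 + 4/y.
Then F(5) - F(1) = (-15070039/420) - (167/28) = -3768136/105.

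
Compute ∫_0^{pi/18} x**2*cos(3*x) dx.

Integrate by parts twice (u = x^2, dv = cos(3*x) dx).
An antiderivative is F(x) = x**2*sin(3*x)/3 + 2*x*cos(3*x)/9 - 2*sin(3*x)/27.
Then F(pi/18) - F(0) = (-1/27 + pi**2/1944 + sqrt(3)*pi/162) - (0) = -1/27 + pi**2/1944 + sqrt(3)*pi/162.

-1/27 + pi**2/1944 + sqrt(3)*pi/162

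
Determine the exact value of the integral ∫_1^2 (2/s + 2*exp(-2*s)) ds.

-exp(-4) + exp(-2) + 2*log(2)

An antiderivative is F(s) = 2*log(s) - exp(-2*s).
Then F(2) - F(1) = (-exp(-4) + 2*log(2)) - (-exp(-2)) = -exp(-4) + exp(-2) + 2*log(2).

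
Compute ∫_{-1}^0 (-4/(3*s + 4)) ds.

An antiderivative is F(s) = -4*log(3*s + 4)/3.
Then F(0) - F(-1) = (-8*log(2)/3) - (0) = -8*log(2)/3.

-8*log(2)/3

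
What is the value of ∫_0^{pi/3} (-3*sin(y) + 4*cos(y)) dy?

An antiderivative is F(y) = 4*sin(y) + 3*cos(y).
Then F(pi/3) - F(0) = (3/2 + 2*sqrt(3)) - (3) = -3/2 + 2*sqrt(3).

-3/2 + 2*sqrt(3)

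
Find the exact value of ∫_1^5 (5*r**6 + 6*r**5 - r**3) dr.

498896/7

By the power rule, an antiderivative is F(r) = 5*r**7/7 + r**6 - r**4/4.
Then F(5) - F(1) = (1995625/28) - (41/28) = 498896/7.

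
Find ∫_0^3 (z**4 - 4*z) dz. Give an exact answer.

153/5

By the power rule, an antiderivative is F(z) = z**5/5 - 2*z**2.
Then F(3) - F(0) = (153/5) - (0) = 153/5.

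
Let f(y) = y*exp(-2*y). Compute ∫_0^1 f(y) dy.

(-3 + exp(2))*exp(-2)/4

Integrate by parts once (u = y, dv = exp(-2*y) dy).
An antiderivative is F(y) = (-2*y - 1)*exp(-2*y)/4.
Then F(1) - F(0) = (-3*exp(-2)/4) - (-1/4) = (-3 + exp(2))*exp(-2)/4.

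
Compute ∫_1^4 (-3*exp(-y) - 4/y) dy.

-8*log(2) - 3*exp(-1) + 3*exp(-4)

An antiderivative is F(y) = -4*log(y) + 3*exp(-y).
Then F(4) - F(1) = (-8*log(2) + 3*exp(-4)) - (3*exp(-1)) = -8*log(2) - 3*exp(-1) + 3*exp(-4).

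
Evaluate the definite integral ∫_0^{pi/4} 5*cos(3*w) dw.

An antiderivative is F(w) = 5*sin(3*w)/3.
Then F(pi/4) - F(0) = (5*sqrt(2)/6) - (0) = 5*sqrt(2)/6.

5*sqrt(2)/6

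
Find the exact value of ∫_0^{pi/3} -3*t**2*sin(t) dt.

-sqrt(3)*pi + pi**2/6 + 3

Integrate by parts twice (u = t^2, dv = -3*sin(t) dt).
An antiderivative is F(t) = 3*t**2*cos(t) - 6*t*sin(t) - 6*cos(t).
Then F(pi/3) - F(0) = (-sqrt(3)*pi - 3 + pi**2/6) - (-6) = -sqrt(3)*pi + pi**2/6 + 3.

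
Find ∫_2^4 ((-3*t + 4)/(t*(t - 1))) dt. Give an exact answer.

Factor the denominator: t**2 - t = t(t - 1).
Partial fractions: (-3*t + 4)/(t*(t - 1)) = -4/t + 1/(t - 1).
An antiderivative is F(t) = -4*log(t) + log(t - 1).
Then F(4) - F(2) = (-8*log(2) + log(3)) - (-log(16)) = log(3/16).

log(3/16)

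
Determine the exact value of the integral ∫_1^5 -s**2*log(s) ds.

124/9 - 125*log(5)/3

Integrate by parts once (u = ln s, dv = -s**2 ds).
An antiderivative is F(s) = -s**3*(3*log(s) - 1)/9.
Then F(5) - F(1) = (125/9 - 125*log(5)/3) - (1/9) = 124/9 - 125*log(5)/3.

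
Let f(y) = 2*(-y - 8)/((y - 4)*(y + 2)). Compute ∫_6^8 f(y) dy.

Factor the denominator: y**2 - 2*y - 8 = (y + 2)(y - 4).
Partial fractions: 2*(-y - 8)/((y - 4)*(y + 2)) = 2/(y + 2) - 4/(y - 4).
An antiderivative is F(y) = -4*log(y - 4) + 2*log(y + 2).
Then F(8) - F(6) = (log(25/64)) - (log(4)) = -8*log(2) + 2*log(5).

-8*log(2) + 2*log(5)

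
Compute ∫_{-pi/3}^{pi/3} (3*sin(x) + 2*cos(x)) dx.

2*sqrt(3)

An antiderivative is F(x) = 2*sin(x) - 3*cos(x).
Then F(pi/3) - F(-pi/3) = (-3/2 + sqrt(3)) - (-sqrt(3) - 3/2) = 2*sqrt(3).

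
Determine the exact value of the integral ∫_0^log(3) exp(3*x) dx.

Let u = exp(x), so du = exp(x) dx. When x = 0, u = 1; when x = log(3), u = 3.
The integral becomes ∫ u**2 du from 1 to 3, with antiderivative u**3/3.
Back in x: F(x) = exp(3*x)/3.
Then F(log(3)) - F(0) = (9) - (1/3) = 26/3.

26/3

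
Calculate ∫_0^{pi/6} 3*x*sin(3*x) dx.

Integrate by parts once (u = x, dv = 3*sin(3*x) dx).
An antiderivative is F(x) = -x*cos(3*x) + sin(3*x)/3.
Then F(pi/6) - F(0) = (1/3) - (0) = 1/3.

1/3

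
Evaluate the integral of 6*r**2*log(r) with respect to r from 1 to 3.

Integrate by parts once (u = ln r, dv = 6*r**2 dr).
An antiderivative is F(r) = 2*r**3*(3*log(r) - 1)/3.
Then F(3) - F(1) = (-18 + 54*log(3)) - (-2/3) = -52/3 + 54*log(3).

-52/3 + 54*log(3)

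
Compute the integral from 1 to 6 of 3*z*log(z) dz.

-105/4 + 54*log(2) + 54*log(3)

Integrate by parts once (u = ln z, dv = 3*z dz).
An antiderivative is F(z) = 3*z**2*(2*log(z) - 1)/4.
Then F(6) - F(1) = (-27 + 54*log(2) + 54*log(3)) - (-3/4) = -105/4 + 54*log(2) + 54*log(3).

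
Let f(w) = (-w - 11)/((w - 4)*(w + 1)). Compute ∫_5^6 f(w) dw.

-5*log(2) - 2*log(3) + 2*log(7)

Factor the denominator: w**2 - 3*w - 4 = (w + 1)(w - 4).
Partial fractions: (-w - 11)/((w - 4)*(w + 1)) = 2/(w + 1) - 3/(w - 4).
An antiderivative is F(w) = -3*log(w - 4) + 2*log(w + 1).
Then F(6) - F(5) = (log(49/8)) - (log(36)) = -5*log(2) - 2*log(3) + 2*log(7).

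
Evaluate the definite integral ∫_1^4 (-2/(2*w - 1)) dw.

-log(7)

An antiderivative is F(w) = -log(2*w - 1).
Then F(4) - F(1) = (-log(7)) - (0) = -log(7).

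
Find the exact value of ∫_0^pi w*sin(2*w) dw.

-pi/2

Integrate by parts once (u = w, dv = sin(2*w) dw).
An antiderivative is F(w) = -w*cos(2*w)/2 + sin(2*w)/4.
Then F(pi) - F(0) = (-pi/2) - (0) = -pi/2.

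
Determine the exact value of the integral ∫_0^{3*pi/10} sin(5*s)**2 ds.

Use the identity sin^2(5*s) = (1 - cos(10*s))/2.
An antiderivative is F(s) = s/2 - sin(10*s)/20.
Then F(3*pi/10) - F(0) = (3*pi/20) - (0) = 3*pi/20.

3*pi/20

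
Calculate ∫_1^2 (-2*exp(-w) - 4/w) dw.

-4*log(2) - 2*exp(-1) + 2*exp(-2)

An antiderivative is F(w) = -4*log(w) + 2*exp(-w).
Then F(2) - F(1) = (-4*log(2) + 2*exp(-2)) - (2*exp(-1)) = -4*log(2) - 2*exp(-1) + 2*exp(-2).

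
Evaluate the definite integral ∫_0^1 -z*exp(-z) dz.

Integrate by parts once (u = z, dv = -exp(-z) dz).
An antiderivative is F(z) = (z + 1)*exp(-z).
Then F(1) - F(0) = (2*exp(-1)) - (1) = -1 + 2*exp(-1).

-1 + 2*exp(-1)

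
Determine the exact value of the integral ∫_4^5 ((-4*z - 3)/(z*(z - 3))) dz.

Factor the denominator: z**2 - 3*z = z(z - 3).
Partial fractions: (-4*z - 3)/(z*(z - 3)) = 1/z - 5/(z - 3).
An antiderivative is F(z) = log(z) - 5*log(z - 3).
Then F(5) - F(4) = (log(5/32)) - (log(4)) = -7*log(2) + log(5).

-7*log(2) + log(5)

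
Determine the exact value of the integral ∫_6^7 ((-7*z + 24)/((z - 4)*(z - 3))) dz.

Factor the denominator: z**2 - 7*z + 12 = (z - 3)(z - 4).
Partial fractions: (-7*z + 24)/((z - 4)*(z - 3)) = -3/(z - 3) - 4/(z - 4).
An antiderivative is F(z) = -4*log(z - 4) - 3*log(z - 3).
Then F(7) - F(6) = (-4*log(3) - 6*log(2)) - (-3*log(3) - 4*log(2)) = -log(12).

-log(12)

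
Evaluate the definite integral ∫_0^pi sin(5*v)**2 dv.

pi/2

Use the identity sin^2(5*v) = (1 - cos(10*v))/2.
An antiderivative is F(v) = v/2 - sin(10*v)/20.
Then F(pi) - F(0) = (pi/2) - (0) = pi/2.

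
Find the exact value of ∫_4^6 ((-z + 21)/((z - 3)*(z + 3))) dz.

-5*log(3) + 4*log(7)

Factor the denominator: z**2 - 9 = (z + 3)(z - 3).
Partial fractions: (-z + 21)/((z - 3)*(z + 3)) = -4/(z + 3) + 3/(z - 3).
An antiderivative is F(z) = 3*log(z - 3) - 4*log(z + 3).
Then F(6) - F(4) = (-5*log(3)) - (-4*log(7)) = -5*log(3) + 4*log(7).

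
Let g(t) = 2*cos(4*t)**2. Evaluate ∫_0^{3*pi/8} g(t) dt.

3*pi/8

Use the identity cos^2(4*t) = (1 + cos(8*t))/2.
An antiderivative is F(t) = t + sin(8*t)/8.
Then F(3*pi/8) - F(0) = (3*pi/8) - (0) = 3*pi/8.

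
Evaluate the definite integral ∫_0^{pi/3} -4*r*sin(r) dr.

Integrate by parts once (u = r, dv = -4*sin(r) dr).
An antiderivative is F(r) = 4*r*cos(r) - 4*sin(r).
Then F(pi/3) - F(0) = (-2*sqrt(3) + 2*pi/3) - (0) = -2*sqrt(3) + 2*pi/3.

-2*sqrt(3) + 2*pi/3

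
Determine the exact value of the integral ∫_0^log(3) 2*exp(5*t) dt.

Let u = exp(t), so du = exp(t) dt. When t = 0, u = 1; when t = log(3), u = 3.
The integral becomes 2·∫ u**4 du from 1 to 3, with antiderivative 2*u**5/5.
Back in t: F(t) = 2*exp(5*t)/5.
Then F(log(3)) - F(0) = (486/5) - (2/5) = 484/5.

484/5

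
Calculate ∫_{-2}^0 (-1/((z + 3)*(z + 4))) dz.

Factor the denominator: z**2 + 7*z + 12 = (z + 4)(z + 3).
Partial fractions: -1/((z + 3)*(z + 4)) = 1/(z + 4) - 1/(z + 3).
An antiderivative is F(z) = -log(z + 3) + log(z + 4).
Then F(0) - F(-2) = (log(4/3)) - (log(2)) = log(2/3).

log(2/3)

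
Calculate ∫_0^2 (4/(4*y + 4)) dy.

An antiderivative is F(y) = log(4*y + 4).
Then F(2) - F(0) = (log(12)) - (log(4)) = log(3).

log(3)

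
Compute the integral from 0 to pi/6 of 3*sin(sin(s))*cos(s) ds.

Let u = sin(s), so du = cos(s) ds. When s = 0, u = 0; when s = pi/6, u = 1/2.
The integral becomes 3·∫ sin(u) du from 0 to 1/2, with antiderivative -3*cos(u).
Back in s: F(s) = -3*cos(sin(s)).
Then F(pi/6) - F(0) = (-3*cos(1/2)) - (-3) = 3 - 3*cos(1/2).

3 - 3*cos(1/2)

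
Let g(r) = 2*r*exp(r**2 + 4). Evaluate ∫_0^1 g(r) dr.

-exp(4) + exp(5)

Let u = r**2 + 4, so du = 2*r dr. When r = 0, u = 4; when r = 1, u = 5.
The integral becomes ∫ exp(u) du from 4 to 5, with antiderivative exp(u).
Back in r: F(r) = exp(r**2 + 4).
Then F(1) - F(0) = (exp(5)) - (exp(4)) = -exp(4) + exp(5).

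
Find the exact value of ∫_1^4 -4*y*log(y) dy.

Integrate by parts once (u = ln y, dv = -4*y dy).
An antiderivative is F(y) = -y**2*(2*log(y) - 1).
Then F(4) - F(1) = (16 - 64*log(2)) - (1) = 15 - 64*log(2).

15 - 64*log(2)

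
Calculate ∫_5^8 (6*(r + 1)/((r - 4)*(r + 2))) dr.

Factor the denominator: r**2 - 2*r - 8 = (r + 2)(r - 4).
Partial fractions: 6*(r + 1)/((r - 4)*(r + 2)) = 1/(r + 2) + 5/(r - 4).
An antiderivative is F(r) = 5*log(r - 4) + log(r + 2).
Then F(8) - F(5) = (log(5) + 11*log(2)) - (log(7)) = -log(7) + log(5) + 11*log(2).

-log(7) + log(5) + 11*log(2)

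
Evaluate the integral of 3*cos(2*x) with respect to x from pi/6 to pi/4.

An antiderivative is F(x) = 3*sin(2*x)/2.
Then F(pi/4) - F(pi/6) = (3/2) - (3*sqrt(3)/4) = 3/2 - 3*sqrt(3)/4.

3/2 - 3*sqrt(3)/4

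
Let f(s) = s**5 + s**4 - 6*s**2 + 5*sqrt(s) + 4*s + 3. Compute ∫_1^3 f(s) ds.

10*sqrt(3) + 682/5

By the power rule, an antiderivative is F(s) = s**6/6 + s**5/5 + 10*s**(3/2)/3 - 2*s**3 + 2*s**2 + 3*s.
Then F(3) - F(1) = (10*sqrt(3) + 1431/10) - (67/10) = 10*sqrt(3) + 682/5.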